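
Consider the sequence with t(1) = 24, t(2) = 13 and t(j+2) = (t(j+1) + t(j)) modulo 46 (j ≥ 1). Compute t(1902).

Listing terms: t(1) = 24, t(2) = 13, t(3) = 37, t(4) = 4, t(5) = 41, t(6) = 45, t(7) = 40, t(8) = 39, t(9) = 33, t(10) = 26, t(11) = 13, t(12) = 39, t(13) = 6, t(14) = 45, t(15) = 5, t(16) = 4, t(17) = 9, t(18) = 13, t(19) = 22, t(20) = 35, t(21) = 11, t(22) = 0, t(23) = 11, t(24) = 11, t(25) = 22, t(26) = 33, t(27) = 9, t(28) = 42, t(29) = 5, t(30) = 1, t(31) = 6, t(32) = 7, t(33) = 13, t(34) = 20, t(35) = 33, t(36) = 7, t(37) = 40, t(38) = 1, t(39) = 41, t(40) = 42, t(41) = 37, t(42) = 33, t(43) = 24, t(44) = 11, t(45) = 35, t(46) = 0, t(47) = 35, t(48) = 35, t(49) = 24, t(50) = 13.
The sequence repeats with period 48.
So t(1902) = t(1 + ((1902-1) mod 48)) = t(30) = 1.

1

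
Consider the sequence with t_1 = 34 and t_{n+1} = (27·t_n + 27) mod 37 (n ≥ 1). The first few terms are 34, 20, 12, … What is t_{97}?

34

t_1 = 34; t_2 = 20; t_3 = 12; t_4 = 18; t_5 = 32; t_6 = 3; t_7 = 34.
The sequence repeats with period 6.
So t_{97} = t_{1 + ((97-1) mod 6)} = t_1 = 34.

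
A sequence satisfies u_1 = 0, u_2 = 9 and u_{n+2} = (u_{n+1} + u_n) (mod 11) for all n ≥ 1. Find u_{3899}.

We have u_1 = 0; u_2 = 9; u_3 = 9; u_4 = 7; u_5 = 5; u_6 = 1; u_7 = 6; u_8 = 7; u_9 = 2; u_{10} = 9; u_{11} = 0; u_{12} = 9.
Since (u_{11}, u_{12}) = (u_1, u_2) = (0, 9) (two consecutive terms determine the rest), the sequence is periodic with period 10.
(3899 - 1) mod 10 = 8, so u_{3899} = u_9 = 2.

2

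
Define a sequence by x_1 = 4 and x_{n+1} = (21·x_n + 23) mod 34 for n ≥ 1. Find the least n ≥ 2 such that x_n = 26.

3

x_1 = 4; x_2 = 5; x_3 = 26; x_4 = 25; x_5 = 4.
Since x_5 = x_1 = 4, the sequence is periodic with period 4.
The value 26 first appears (with n ≥ 2) at x_3.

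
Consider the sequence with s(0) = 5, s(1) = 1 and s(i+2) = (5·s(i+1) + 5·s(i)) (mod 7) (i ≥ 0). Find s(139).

4

Computing terms: s(0) = 5, s(1) = 1, s(2) = 2, s(3) = 1, s(4) = 1, s(5) = 3, s(6) = 6, s(7) = 3, s(8) = 3, s(9) = 2, s(10) = 4, s(11) = 2, s(12) = 2, s(13) = 6, s(14) = 5, s(15) = 6, s(16) = 6, s(17) = 4, s(18) = 1, s(19) = 4, s(20) = 4, s(21) = 5, s(22) = 3, s(23) = 5, s(24) = 5, s(25) = 1.
The sequence repeats with period 24.
So s(139) = s(0 + ((139-0) mod 24)) = s(19) = 4.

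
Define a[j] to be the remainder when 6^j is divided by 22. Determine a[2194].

a[0] = 1, a[1] = 6, a[2] = 14, a[3] = 18, a[4] = 20, a[5] = 10, a[6] = 16, a[7] = 8, a[8] = 4, a[9] = 2, a[10] = 12, a[11] = 6.
Since a[11] = a[1] = 6, the sequence is eventually periodic: after a pre-period of length 1 it cycles with period 10.
For j ≥ 1, a[j] depends only on (j - 1) mod 10. (2194 - 1) mod 10 = 3, so a[2194] = a[4] = 20.

20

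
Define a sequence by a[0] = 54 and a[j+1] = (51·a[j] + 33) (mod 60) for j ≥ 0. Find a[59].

51

We have a[0] = 54, a[1] = 27, a[2] = 30, a[3] = 3, a[4] = 6, a[5] = 39, a[6] = 42, a[7] = 15, a[8] = 18, a[9] = 51, a[10] = 54.
The sequence repeats with period 10.
So a[59] = a[0 + ((59-0) mod 10)] = a[9] = 51.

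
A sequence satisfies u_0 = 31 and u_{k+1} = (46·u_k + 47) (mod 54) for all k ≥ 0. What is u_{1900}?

Listing terms: u_0 = 31; u_1 = 15; u_2 = 35; u_3 = 37; u_4 = 21; u_5 = 41; u_6 = 43; u_7 = 27; u_8 = 47; u_9 = 49; u_{10} = 33; u_{11} = 53; u_{12} = 1; u_{13} = 39; u_{14} = 5; u_{15} = 7; u_{16} = 45; u_{17} = 11; u_{18} = 13; u_{19} = 51; u_{20} = 17; u_{21} = 19; u_{22} = 3; u_{23} = 23; u_{24} = 25; u_{25} = 9; u_{26} = 29; u_{27} = 31.
The sequence repeats with period 27.
(1900 - 0) mod 27 = 10, so u_{1900} = u_{10} = 33.

33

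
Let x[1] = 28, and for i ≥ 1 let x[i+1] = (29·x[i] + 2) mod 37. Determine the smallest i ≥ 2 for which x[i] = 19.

9

Listing terms: x[1] = 28; x[2] = 0; x[3] = 2; x[4] = 23; x[5] = 3; x[6] = 15; x[7] = 30; x[8] = 21; x[9] = 19; x[10] = 35; x[11] = 18; x[12] = 6; x[13] = 28.
Since x[13] = x[1] = 28, the sequence is periodic with period 12.
The value 19 first appears (with i ≥ 2) at x[9].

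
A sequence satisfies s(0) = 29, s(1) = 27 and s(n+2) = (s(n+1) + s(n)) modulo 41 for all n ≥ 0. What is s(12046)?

We have s(0) = 29; s(1) = 27; s(2) = 15; s(3) = 1; s(4) = 16; s(5) = 17; s(6) = 33; s(7) = 9; s(8) = 1; s(9) = 10; s(10) = 11; s(11) = 21; s(12) = 32; s(13) = 12; s(14) = 3; s(15) = 15; s(16) = 18; s(17) = 33; s(18) = 10; s(19) = 2; s(20) = 12; s(21) = 14; s(22) = 26; s(23) = 40; s(24) = 25; s(25) = 24; s(26) = 8; s(27) = 32; s(28) = 40; s(29) = 31; s(30) = 30; s(31) = 20; s(32) = 9; s(33) = 29; s(34) = 38; s(35) = 26; s(36) = 23; s(37) = 8; s(38) = 31; s(39) = 39; s(40) = 29; s(41) = 27.
The sequence repeats with period 40.
(12046 - 0) mod 40 = 6, so s(12046) = s(6) = 33.

33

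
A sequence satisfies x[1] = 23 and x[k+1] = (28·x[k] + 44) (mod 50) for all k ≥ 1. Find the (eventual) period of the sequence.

4

We have x[1] = 23, x[2] = 38, x[3] = 8, x[4] = 18, x[5] = 48, x[6] = 38.
Since x[6] = x[2] = 38, the sequence is eventually periodic: after a pre-period of length 1 it cycles with period 4.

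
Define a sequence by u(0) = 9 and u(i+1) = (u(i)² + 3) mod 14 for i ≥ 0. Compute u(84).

5

We have u(0) = 9,  u(1) = 0,  u(2) = 3,  u(3) = 12,  u(4) = 7,  u(5) = 10,  u(6) = 5,  u(7) = 0.
Since u(7) = u(1) = 0, the sequence is eventually periodic: after a pre-period of length 1 it cycles with period 6.
For i ≥ 1, u(i) depends only on (i - 1) mod 6. (84 - 1) mod 6 = 5, so u(84) = u(6) = 5.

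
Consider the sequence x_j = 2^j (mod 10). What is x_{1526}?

Listing terms: x_0 = 1,  x_1 = 2,  x_2 = 4,  x_3 = 8,  x_4 = 6,  x_5 = 2.
Since x_5 = x_1 = 2, the sequence is eventually periodic: after a pre-period of length 1 it cycles with period 4.
For j ≥ 1, x_j depends only on (j - 1) mod 4. (1526 - 1) mod 4 = 1, so x_{1526} = x_2 = 4.

4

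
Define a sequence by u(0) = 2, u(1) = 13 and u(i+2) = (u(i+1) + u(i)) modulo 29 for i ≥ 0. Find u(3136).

We have u(0) = 2, u(1) = 13, u(2) = 15, u(3) = 28, u(4) = 14, u(5) = 13, u(6) = 27, u(7) = 11, u(8) = 9, u(9) = 20, u(10) = 0, u(11) = 20, u(12) = 20, u(13) = 11, u(14) = 2, u(15) = 13.
Since (u(14), u(15)) = (u(0), u(1)) = (2, 13) (two consecutive terms determine the rest), the sequence is periodic with period 14.
So u(3136) = u(0 + ((3136-0) mod 14)) = u(0) = 2.

2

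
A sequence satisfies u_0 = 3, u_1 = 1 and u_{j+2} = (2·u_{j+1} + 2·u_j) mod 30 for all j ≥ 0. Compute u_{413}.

Listing terms: u_0 = 3,  u_1 = 1,  u_2 = 8,  u_3 = 18,  u_4 = 22,  u_5 = 20,  u_6 = 24,  u_7 = 28,  u_8 = 14,  u_9 = 24,  u_{10} = 16,  u_{11} = 20,  u_{12} = 12,  u_{13} = 4,  u_{14} = 2,  u_{15} = 12,  u_{16} = 28,  u_{17} = 20,  u_{18} = 6,  u_{19} = 22,  u_{20} = 26,  u_{21} = 6,  u_{22} = 4,  u_{23} = 20,  u_{24} = 18,  u_{25} = 16,  u_{26} = 8,  u_{27} = 18.
Since (u_{26}, u_{27}) = (u_2, u_3) = (8, 18) (two consecutive terms determine the rest), the sequence is eventually periodic: after a pre-period of length 2 it cycles with period 24.
For j ≥ 2, u_j depends only on (j - 2) mod 24. (413 - 2) mod 24 = 3, so u_{413} = u_5 = 20.

20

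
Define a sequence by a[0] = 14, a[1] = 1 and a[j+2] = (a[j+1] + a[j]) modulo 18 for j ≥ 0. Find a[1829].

11

a[0] = 14; a[1] = 1; a[2] = 15; a[3] = 16; a[4] = 13; a[5] = 11; a[6] = 6; a[7] = 17; a[8] = 5; a[9] = 4; a[10] = 9; a[11] = 13; a[12] = 4; a[13] = 17; a[14] = 3; a[15] = 2; a[16] = 5; a[17] = 7; a[18] = 12; a[19] = 1; a[20] = 13; a[21] = 14; a[22] = 9; a[23] = 5; a[24] = 14; a[25] = 1.
Since (a[24], a[25]) = (a[0], a[1]) = (14, 1) (two consecutive terms determine the rest), the sequence is periodic with period 24.
(1829 - 0) mod 24 = 5, so a[1829] = a[5] = 11.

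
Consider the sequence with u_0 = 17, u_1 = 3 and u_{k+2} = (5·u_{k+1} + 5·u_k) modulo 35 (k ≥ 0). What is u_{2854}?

10

Listing terms: u_0 = 17; u_1 = 3; u_2 = 30; u_3 = 25; u_4 = 30; u_5 = 30; u_6 = 20; u_7 = 5; u_8 = 20; u_9 = 20; u_{10} = 25; u_{11} = 15; u_{12} = 25; u_{13} = 25; u_{14} = 5; u_{15} = 10; u_{16} = 5; u_{17} = 5; u_{18} = 15; u_{19} = 30; u_{20} = 15; u_{21} = 15; u_{22} = 10; u_{23} = 20; u_{24} = 10; u_{25} = 10; u_{26} = 30; u_{27} = 25.
Since (u_{26}, u_{27}) = (u_2, u_3) = (30, 25) (two consecutive terms determine the rest), the sequence is eventually periodic: after a pre-period of length 2 it cycles with period 24.
For k ≥ 2, u_k depends only on (k - 2) mod 24. (2854 - 2) mod 24 = 20, so u_{2854} = u_{22} = 10.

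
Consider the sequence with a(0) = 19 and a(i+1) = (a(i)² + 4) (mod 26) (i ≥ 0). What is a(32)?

5

We have a(0) = 19,  a(1) = 1,  a(2) = 5,  a(3) = 3,  a(4) = 13,  a(5) = 17,  a(6) = 7,  a(7) = 1.
Since a(7) = a(1) = 1, the sequence is eventually periodic: after a pre-period of length 1 it cycles with period 6.
For i ≥ 1, a(i) depends only on (i - 1) mod 6. (32 - 1) mod 6 = 1, so a(32) = a(2) = 5.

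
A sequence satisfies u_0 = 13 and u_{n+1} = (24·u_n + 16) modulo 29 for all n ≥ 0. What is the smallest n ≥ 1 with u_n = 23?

4

We have u_0 = 13,  u_1 = 9,  u_2 = 0,  u_3 = 16,  u_4 = 23,  u_5 = 17,  u_6 = 18,  u_7 = 13.
The sequence repeats with period 7.
The value 23 first appears (with n ≥ 1) at u_4.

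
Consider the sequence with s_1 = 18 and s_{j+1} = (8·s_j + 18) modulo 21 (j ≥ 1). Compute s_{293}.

3

We have s_1 = 18, s_2 = 15, s_3 = 12, s_4 = 9, s_5 = 6, s_6 = 3, s_7 = 0, s_8 = 18.
The sequence repeats with period 7.
(293 - 1) mod 7 = 5, so s_{293} = s_6 = 3.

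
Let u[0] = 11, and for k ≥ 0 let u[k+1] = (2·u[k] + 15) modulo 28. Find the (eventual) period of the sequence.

3

Computing terms: u[0] = 11,  u[1] = 9,  u[2] = 5,  u[3] = 25,  u[4] = 9.
Since u[4] = u[1] = 9, the sequence is eventually periodic: after a pre-period of length 1 it cycles with period 3.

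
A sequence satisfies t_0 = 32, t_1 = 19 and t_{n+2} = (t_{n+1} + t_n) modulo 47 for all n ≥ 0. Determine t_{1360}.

Listing terms: t_0 = 32,  t_1 = 19,  t_2 = 4,  t_3 = 23,  t_4 = 27,  t_5 = 3,  t_6 = 30,  t_7 = 33,  t_8 = 16,  t_9 = 2,  t_{10} = 18,  t_{11} = 20,  t_{12} = 38,  t_{13} = 11,  t_{14} = 2,  t_{15} = 13,  t_{16} = 15,  t_{17} = 28,  t_{18} = 43,  t_{19} = 24,  t_{20} = 20,  t_{21} = 44,  t_{22} = 17,  t_{23} = 14,  t_{24} = 31,  t_{25} = 45,  t_{26} = 29,  t_{27} = 27,  t_{28} = 9,  t_{29} = 36,  t_{30} = 45,  t_{31} = 34,  t_{32} = 32,  t_{33} = 19.
The sequence repeats with period 32.
(1360 - 0) mod 32 = 16, so t_{1360} = t_{16} = 15.

15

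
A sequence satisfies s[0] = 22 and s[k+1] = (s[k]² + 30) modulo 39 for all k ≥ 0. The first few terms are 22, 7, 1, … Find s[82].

s[0] = 22, s[1] = 7, s[2] = 1, s[3] = 31, s[4] = 16, s[5] = 13, s[6] = 4, s[7] = 7.
Since s[7] = s[1] = 7, the sequence is eventually periodic: after a pre-period of length 1 it cycles with period 6.
For k ≥ 1, s[k] depends only on (k - 1) mod 6. (82 - 1) mod 6 = 3, so s[82] = s[4] = 16.

16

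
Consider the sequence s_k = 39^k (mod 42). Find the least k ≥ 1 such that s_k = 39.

s_0 = 1, s_1 = 39, s_2 = 9, s_3 = 15, s_4 = 39.
Since s_4 = s_1 = 39, the sequence is eventually periodic: after a pre-period of length 1 it cycles with period 3.
The value 39 first appears (with k ≥ 1) at s_1.

1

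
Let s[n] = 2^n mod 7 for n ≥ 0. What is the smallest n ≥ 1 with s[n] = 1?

We have s[0] = 1, s[1] = 2, s[2] = 4, s[3] = 1.
The sequence repeats with period 3.
The value 1 next appears (with n ≥ 1) at s[3].

3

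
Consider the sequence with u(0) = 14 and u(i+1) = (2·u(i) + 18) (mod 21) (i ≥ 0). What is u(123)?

We have u(0) = 14, u(1) = 4, u(2) = 5, u(3) = 7, u(4) = 11, u(5) = 19, u(6) = 14.
Since u(6) = u(0) = 14, the sequence is periodic with period 6.
(123 - 0) mod 6 = 3, so u(123) = u(3) = 7.

7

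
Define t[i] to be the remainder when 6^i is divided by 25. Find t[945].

1

Listing terms: t[0] = 1; t[1] = 6; t[2] = 11; t[3] = 16; t[4] = 21; t[5] = 1.
The sequence repeats with period 5.
(945 - 0) mod 5 = 0, so t[945] = t[0] = 1.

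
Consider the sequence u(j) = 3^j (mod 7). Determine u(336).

1

We have u(0) = 1; u(1) = 3; u(2) = 2; u(3) = 6; u(4) = 4; u(5) = 5; u(6) = 1.
Since u(6) = u(0) = 1, the sequence is periodic with period 6.
(336 - 0) mod 6 = 0, so u(336) = u(0) = 1.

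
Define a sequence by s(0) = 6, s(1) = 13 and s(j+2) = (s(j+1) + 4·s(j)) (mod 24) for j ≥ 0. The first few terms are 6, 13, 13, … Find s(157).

Listing terms: s(0) = 6,  s(1) = 13,  s(2) = 13,  s(3) = 17,  s(4) = 21,  s(5) = 17,  s(6) = 5,  s(7) = 1,  s(8) = 21,  s(9) = 1,  s(10) = 13,  s(11) = 17.
Since (s(10), s(11)) = (s(2), s(3)) = (13, 17) (two consecutive terms determine the rest), the sequence is eventually periodic: after a pre-period of length 2 it cycles with period 8.
For j ≥ 2, s(j) depends only on (j - 2) mod 8. (157 - 2) mod 8 = 3, so s(157) = s(5) = 17.

17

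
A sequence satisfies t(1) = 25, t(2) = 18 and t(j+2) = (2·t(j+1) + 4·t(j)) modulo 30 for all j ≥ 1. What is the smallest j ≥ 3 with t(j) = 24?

t(1) = 25,  t(2) = 18,  t(3) = 16,  t(4) = 14,  t(5) = 2,  t(6) = 0,  t(7) = 8,  t(8) = 16,  t(9) = 4,  t(10) = 12,  t(11) = 10,  t(12) = 8,  t(13) = 26,  t(14) = 24,  t(15) = 2,  t(16) = 10,  t(17) = 28,  t(18) = 6,  t(19) = 4,  t(20) = 2,  t(21) = 20,  t(22) = 18,  t(23) = 26,  t(24) = 4,  t(25) = 22,  t(26) = 0,  t(27) = 28,  t(28) = 26,  t(29) = 14,  t(30) = 12,  t(31) = 20,  t(32) = 28,  t(33) = 16,  t(34) = 24,  t(35) = 22,  t(36) = 20,  t(37) = 8,  t(38) = 6,  t(39) = 14,  t(40) = 22,  t(41) = 10,  t(42) = 18,  t(43) = 16.
Since (t(42), t(43)) = (t(2), t(3)) = (18, 16) (two consecutive terms determine the rest), the sequence is eventually periodic: after a pre-period of length 1 it cycles with period 40.
The value 24 first appears (with j ≥ 3) at t(14).

14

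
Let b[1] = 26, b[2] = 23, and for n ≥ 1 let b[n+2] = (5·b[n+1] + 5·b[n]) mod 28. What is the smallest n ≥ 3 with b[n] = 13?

6

We have b[1] = 26; b[2] = 23; b[3] = 21; b[4] = 24; b[5] = 1; b[6] = 13; b[7] = 14; b[8] = 23; b[9] = 17; b[10] = 4; b[11] = 21; b[12] = 13; b[13] = 2; b[14] = 19; b[15] = 21; b[16] = 4; b[17] = 13; b[18] = 1; b[19] = 14; b[20] = 19; b[21] = 25; b[22] = 24; b[23] = 21; b[24] = 1; b[25] = 26; b[26] = 23.
The sequence repeats with period 24.
The value 13 first appears (with n ≥ 3) at b[6].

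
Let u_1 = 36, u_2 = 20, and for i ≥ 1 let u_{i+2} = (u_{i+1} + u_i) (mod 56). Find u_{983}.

We have u_1 = 36,  u_2 = 20,  u_3 = 0,  u_4 = 20,  u_5 = 20,  u_6 = 40,  u_7 = 4,  u_8 = 44,  u_9 = 48,  u_{10} = 36,  u_{11} = 28,  u_{12} = 8,  u_{13} = 36,  u_{14} = 44,  u_{15} = 24,  u_{16} = 12,  u_{17} = 36,  u_{18} = 48,  u_{19} = 28,  u_{20} = 20,  u_{21} = 48,  u_{22} = 12,  u_{23} = 4,  u_{24} = 16,  u_{25} = 20,  u_{26} = 36,  u_{27} = 0,  u_{28} = 36,  u_{29} = 36,  u_{30} = 16,  u_{31} = 52,  u_{32} = 12,  u_{33} = 8,  u_{34} = 20,  u_{35} = 28,  u_{36} = 48,  u_{37} = 20,  u_{38} = 12,  u_{39} = 32,  u_{40} = 44,  u_{41} = 20,  u_{42} = 8,  u_{43} = 28,  u_{44} = 36,  u_{45} = 8,  u_{46} = 44,  u_{47} = 52,  u_{48} = 40,  u_{49} = 36,  u_{50} = 20.
Since (u_{49}, u_{50}) = (u_1, u_2) = (36, 20) (two consecutive terms determine the rest), the sequence is periodic with period 48.
So u_{983} = u_{1 + ((983-1) mod 48)} = u_{23} = 4.

4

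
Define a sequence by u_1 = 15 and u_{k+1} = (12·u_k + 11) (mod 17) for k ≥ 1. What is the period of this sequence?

16

Computing terms: u_1 = 15, u_2 = 4, u_3 = 8, u_4 = 5, u_5 = 3, u_6 = 13, u_7 = 14, u_8 = 9, u_9 = 0, u_{10} = 11, u_{11} = 7, u_{12} = 10, u_{13} = 12, u_{14} = 2, u_{15} = 1, u_{16} = 6, u_{17} = 15.
Since u_{17} = u_1 = 15, the sequence is periodic with period 16.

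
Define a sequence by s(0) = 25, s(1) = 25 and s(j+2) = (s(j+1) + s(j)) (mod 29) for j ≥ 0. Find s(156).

Listing terms: s(0) = 25, s(1) = 25, s(2) = 21, s(3) = 17, s(4) = 9, s(5) = 26, s(6) = 6, s(7) = 3, s(8) = 9, s(9) = 12, s(10) = 21, s(11) = 4, s(12) = 25, s(13) = 0, s(14) = 25, s(15) = 25.
The sequence repeats with period 14.
So s(156) = s(0 + ((156-0) mod 14)) = s(2) = 21.

21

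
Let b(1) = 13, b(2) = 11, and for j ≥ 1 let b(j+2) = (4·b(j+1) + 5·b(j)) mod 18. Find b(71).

7

Computing terms: b(1) = 13, b(2) = 11, b(3) = 1, b(4) = 5, b(5) = 7, b(6) = 17, b(7) = 13, b(8) = 11.
Since (b(7), b(8)) = (b(1), b(2)) = (13, 11) (two consecutive terms determine the rest), the sequence is periodic with period 6.
So b(71) = b(1 + ((71-1) mod 6)) = b(5) = 7.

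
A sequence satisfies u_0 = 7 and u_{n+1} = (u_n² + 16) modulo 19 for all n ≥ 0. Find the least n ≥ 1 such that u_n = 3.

We have u_0 = 7; u_1 = 8; u_2 = 4; u_3 = 13; u_4 = 14; u_5 = 3; u_6 = 6; u_7 = 14.
Since u_7 = u_4 = 14, the sequence is eventually periodic: after a pre-period of length 4 it cycles with period 3.
The value 3 first appears (with n ≥ 1) at u_5.

5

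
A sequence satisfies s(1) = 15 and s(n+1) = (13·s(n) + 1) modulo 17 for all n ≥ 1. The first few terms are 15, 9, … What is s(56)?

s(1) = 15; s(2) = 9; s(3) = 16; s(4) = 5; s(5) = 15.
The sequence repeats with period 4.
So s(56) = s(1 + ((56-1) mod 4)) = s(4) = 5.

5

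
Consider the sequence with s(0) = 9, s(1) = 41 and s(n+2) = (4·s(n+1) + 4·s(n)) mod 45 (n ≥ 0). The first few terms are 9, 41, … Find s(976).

6

s(0) = 9, s(1) = 41, s(2) = 20, s(3) = 19, s(4) = 21, s(5) = 25, s(6) = 4, s(7) = 26, s(8) = 30, s(9) = 44, s(10) = 26, s(11) = 10, s(12) = 9, s(13) = 31, s(14) = 25, s(15) = 44, s(16) = 6, s(17) = 20, s(18) = 14, s(19) = 1, s(20) = 15, s(21) = 19, s(22) = 1, s(23) = 35, s(24) = 9, s(25) = 41.
Since (s(24), s(25)) = (s(0), s(1)) = (9, 41) (two consecutive terms determine the rest), the sequence is periodic with period 24.
So s(976) = s(0 + ((976-0) mod 24)) = s(16) = 6.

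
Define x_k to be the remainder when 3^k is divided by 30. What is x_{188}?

21

Computing terms: x_0 = 1, x_1 = 3, x_2 = 9, x_3 = 27, x_4 = 21, x_5 = 3.
Since x_5 = x_1 = 3, the sequence is eventually periodic: after a pre-period of length 1 it cycles with period 4.
For k ≥ 1, x_k depends only on (k - 1) mod 4. (188 - 1) mod 4 = 3, so x_{188} = x_4 = 21.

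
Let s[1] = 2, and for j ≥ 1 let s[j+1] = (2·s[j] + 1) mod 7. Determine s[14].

Computing terms: s[1] = 2, s[2] = 5, s[3] = 4, s[4] = 2.
The sequence repeats with period 3.
(14 - 1) mod 3 = 1, so s[14] = s[2] = 5.

5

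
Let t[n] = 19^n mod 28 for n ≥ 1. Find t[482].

Computing terms: t[1] = 19, t[2] = 25, t[3] = 27, t[4] = 9, t[5] = 3, t[6] = 1, t[7] = 19.
The sequence repeats with period 6.
So t[482] = t[1 + ((482-1) mod 6)] = t[2] = 25.

25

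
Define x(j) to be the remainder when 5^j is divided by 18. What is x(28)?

x(1) = 5,  x(2) = 7,  x(3) = 17,  x(4) = 13,  x(5) = 11,  x(6) = 1,  x(7) = 5.
The sequence repeats with period 6.
So x(28) = x(1 + ((28-1) mod 6)) = x(4) = 13.

13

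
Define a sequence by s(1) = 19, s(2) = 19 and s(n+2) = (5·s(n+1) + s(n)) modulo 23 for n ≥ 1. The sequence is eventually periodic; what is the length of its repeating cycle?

We have s(1) = 19, s(2) = 19, s(3) = 22, s(4) = 14, s(5) = 0, s(6) = 14, s(7) = 1, s(8) = 19, s(9) = 4, s(10) = 16, s(11) = 15, s(12) = 22, s(13) = 10, s(14) = 3, s(15) = 2, s(16) = 13, s(17) = 21, s(18) = 3, s(19) = 13, s(20) = 22, s(21) = 8, s(22) = 16, s(23) = 19, s(24) = 19.
The sequence repeats with period 22.

22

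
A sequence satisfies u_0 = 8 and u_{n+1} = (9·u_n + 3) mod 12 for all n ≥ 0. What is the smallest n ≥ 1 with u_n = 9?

3

Listing terms: u_0 = 8, u_1 = 3, u_2 = 6, u_3 = 9, u_4 = 0, u_5 = 3.
Since u_5 = u_1 = 3, the sequence is eventually periodic: after a pre-period of length 1 it cycles with period 4.
The value 9 first appears (with n ≥ 1) at u_3.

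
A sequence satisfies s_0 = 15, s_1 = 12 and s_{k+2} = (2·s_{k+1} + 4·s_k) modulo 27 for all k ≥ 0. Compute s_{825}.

Listing terms: s_0 = 15, s_1 = 12, s_2 = 3, s_3 = 0, s_4 = 12, s_5 = 24, s_6 = 15, s_7 = 18, s_8 = 15, s_9 = 21, s_{10} = 21, s_{11} = 18, s_{12} = 12, s_{13} = 15, s_{14} = 24, s_{15} = 0, s_{16} = 15, s_{17} = 3, s_{18} = 12, s_{19} = 9, s_{20} = 12, s_{21} = 6, s_{22} = 6, s_{23} = 9, s_{24} = 15, s_{25} = 12.
Since (s_{24}, s_{25}) = (s_0, s_1) = (15, 12) (two consecutive terms determine the rest), the sequence is periodic with period 24.
So s_{825} = s_{0 + ((825-0) mod 24)} = s_9 = 21.

21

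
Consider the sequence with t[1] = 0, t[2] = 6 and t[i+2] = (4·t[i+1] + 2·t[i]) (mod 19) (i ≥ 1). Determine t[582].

8

Listing terms: t[1] = 0; t[2] = 6; t[3] = 5; t[4] = 13; t[5] = 5; t[6] = 8; t[7] = 4; t[8] = 13; t[9] = 3; t[10] = 0; t[11] = 6.
The sequence repeats with period 9.
(582 - 1) mod 9 = 5, so t[582] = t[6] = 8.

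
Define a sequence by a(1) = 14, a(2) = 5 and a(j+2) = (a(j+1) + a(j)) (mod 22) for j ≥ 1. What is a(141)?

a(1) = 14,  a(2) = 5,  a(3) = 19,  a(4) = 2,  a(5) = 21,  a(6) = 1,  a(7) = 0,  a(8) = 1,  a(9) = 1,  a(10) = 2,  a(11) = 3,  a(12) = 5,  a(13) = 8,  a(14) = 13,  a(15) = 21,  a(16) = 12,  a(17) = 11,  a(18) = 1,  a(19) = 12,  a(20) = 13,  a(21) = 3,  a(22) = 16,  a(23) = 19,  a(24) = 13,  a(25) = 10,  a(26) = 1,  a(27) = 11,  a(28) = 12,  a(29) = 1,  a(30) = 13,  a(31) = 14,  a(32) = 5.
The sequence repeats with period 30.
(141 - 1) mod 30 = 20, so a(141) = a(21) = 3.

3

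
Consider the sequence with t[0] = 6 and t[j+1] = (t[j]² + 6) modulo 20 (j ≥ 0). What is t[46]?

2

Computing terms: t[0] = 6; t[1] = 2; t[2] = 10; t[3] = 6.
The sequence repeats with period 3.
So t[46] = t[0 + ((46-0) mod 3)] = t[1] = 2.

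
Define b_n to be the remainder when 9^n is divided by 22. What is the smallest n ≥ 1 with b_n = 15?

We have b_0 = 1, b_1 = 9, b_2 = 15, b_3 = 3, b_4 = 5, b_5 = 1.
Since b_5 = b_0 = 1, the sequence is periodic with period 5.
The value 15 first appears (with n ≥ 1) at b_2.

2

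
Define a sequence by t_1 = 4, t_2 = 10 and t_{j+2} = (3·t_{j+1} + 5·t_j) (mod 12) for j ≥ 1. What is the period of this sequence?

Computing terms: t_1 = 4; t_2 = 10; t_3 = 2; t_4 = 8; t_5 = 10; t_6 = 10; t_7 = 8; t_8 = 2; t_9 = 10; t_{10} = 4; t_{11} = 2; t_{12} = 2; t_{13} = 4; t_{14} = 10.
Since (t_{13}, t_{14}) = (t_1, t_2) = (4, 10) (two consecutive terms determine the rest), the sequence is periodic with period 12.

12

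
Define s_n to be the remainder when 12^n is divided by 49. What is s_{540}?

Listing terms: s_1 = 12, s_2 = 46, s_3 = 13, s_4 = 9, s_5 = 10, s_6 = 22, s_7 = 19, s_8 = 32, s_9 = 41, s_{10} = 2, s_{11} = 24, s_{12} = 43, s_{13} = 26, s_{14} = 18, s_{15} = 20, s_{16} = 44, s_{17} = 38, s_{18} = 15, s_{19} = 33, s_{20} = 4, s_{21} = 48, s_{22} = 37, s_{23} = 3, s_{24} = 36, s_{25} = 40, s_{26} = 39, s_{27} = 27, s_{28} = 30, s_{29} = 17, s_{30} = 8, s_{31} = 47, s_{32} = 25, s_{33} = 6, s_{34} = 23, s_{35} = 31, s_{36} = 29, s_{37} = 5, s_{38} = 11, s_{39} = 34, s_{40} = 16, s_{41} = 45, s_{42} = 1, s_{43} = 12.
Since s_{43} = s_1 = 12, the sequence is periodic with period 42.
So s_{540} = s_{1 + ((540-1) mod 42)} = s_{36} = 29.

29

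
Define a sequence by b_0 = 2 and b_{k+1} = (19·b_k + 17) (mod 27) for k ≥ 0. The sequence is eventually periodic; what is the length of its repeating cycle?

Computing terms: b_0 = 2,  b_1 = 1,  b_2 = 9,  b_3 = 26,  b_4 = 25,  b_5 = 6,  b_6 = 23,  b_7 = 22,  b_8 = 3,  b_9 = 20,  b_{10} = 19,  b_{11} = 0,  b_{12} = 17,  b_{13} = 16,  b_{14} = 24,  b_{15} = 14,  b_{16} = 13,  b_{17} = 21,  b_{18} = 11,  b_{19} = 10,  b_{20} = 18,  b_{21} = 8,  b_{22} = 7,  b_{23} = 15,  b_{24} = 5,  b_{25} = 4,  b_{26} = 12,  b_{27} = 2.
The sequence repeats with period 27.

27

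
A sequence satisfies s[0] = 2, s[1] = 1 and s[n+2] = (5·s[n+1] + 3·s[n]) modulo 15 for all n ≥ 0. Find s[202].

We have s[0] = 2; s[1] = 1; s[2] = 11; s[3] = 13; s[4] = 8; s[5] = 4; s[6] = 14; s[7] = 7; s[8] = 2; s[9] = 1.
Since (s[8], s[9]) = (s[0], s[1]) = (2, 1) (two consecutive terms determine the rest), the sequence is periodic with period 8.
(202 - 0) mod 8 = 2, so s[202] = s[2] = 11.

11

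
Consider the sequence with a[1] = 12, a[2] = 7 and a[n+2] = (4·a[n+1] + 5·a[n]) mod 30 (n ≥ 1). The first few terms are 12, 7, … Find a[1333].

18

a[1] = 12,  a[2] = 7,  a[3] = 28,  a[4] = 27,  a[5] = 8,  a[6] = 17,  a[7] = 18,  a[8] = 7,  a[9] = 28.
Since (a[8], a[9]) = (a[2], a[3]) = (7, 28) (two consecutive terms determine the rest), the sequence is eventually periodic: after a pre-period of length 1 it cycles with period 6.
For n ≥ 2, a[n] depends only on (n - 2) mod 6. (1333 - 2) mod 6 = 5, so a[1333] = a[7] = 18.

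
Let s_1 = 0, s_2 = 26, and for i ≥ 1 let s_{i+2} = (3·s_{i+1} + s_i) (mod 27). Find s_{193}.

Computing terms: s_1 = 0, s_2 = 26, s_3 = 24, s_4 = 17, s_5 = 21, s_6 = 26, s_7 = 18, s_8 = 26, s_9 = 15, s_{10} = 17, s_{11} = 12, s_{12} = 26, s_{13} = 9, s_{14} = 26, s_{15} = 6, s_{16} = 17, s_{17} = 3, s_{18} = 26, s_{19} = 0, s_{20} = 26.
Since (s_{19}, s_{20}) = (s_1, s_2) = (0, 26) (two consecutive terms determine the rest), the sequence is periodic with period 18.
(193 - 1) mod 18 = 12, so s_{193} = s_{13} = 9.

9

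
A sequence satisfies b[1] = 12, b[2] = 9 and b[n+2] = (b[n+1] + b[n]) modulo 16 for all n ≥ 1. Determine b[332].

We have b[1] = 12, b[2] = 9, b[3] = 5, b[4] = 14, b[5] = 3, b[6] = 1, b[7] = 4, b[8] = 5, b[9] = 9, b[10] = 14, b[11] = 7, b[12] = 5, b[13] = 12, b[14] = 1, b[15] = 13, b[16] = 14, b[17] = 11, b[18] = 9, b[19] = 4, b[20] = 13, b[21] = 1, b[22] = 14, b[23] = 15, b[24] = 13, b[25] = 12, b[26] = 9.
Since (b[25], b[26]) = (b[1], b[2]) = (12, 9) (two consecutive terms determine the rest), the sequence is periodic with period 24.
So b[332] = b[1 + ((332-1) mod 24)] = b[20] = 13.

13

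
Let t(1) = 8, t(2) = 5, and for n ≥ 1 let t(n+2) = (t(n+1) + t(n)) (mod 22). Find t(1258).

8

t(1) = 8,  t(2) = 5,  t(3) = 13,  t(4) = 18,  t(5) = 9,  t(6) = 5,  t(7) = 14,  t(8) = 19,  t(9) = 11,  t(10) = 8,  t(11) = 19,  t(12) = 5,  t(13) = 2,  t(14) = 7,  t(15) = 9,  t(16) = 16,  t(17) = 3,  t(18) = 19,  t(19) = 0,  t(20) = 19,  t(21) = 19,  t(22) = 16,  t(23) = 13,  t(24) = 7,  t(25) = 20,  t(26) = 5,  t(27) = 3,  t(28) = 8,  t(29) = 11,  t(30) = 19,  t(31) = 8,  t(32) = 5.
The sequence repeats with period 30.
(1258 - 1) mod 30 = 27, so t(1258) = t(28) = 8.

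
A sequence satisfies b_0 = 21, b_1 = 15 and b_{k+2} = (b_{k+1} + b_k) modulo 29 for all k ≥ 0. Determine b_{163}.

We have b_0 = 21,  b_1 = 15,  b_2 = 7,  b_3 = 22,  b_4 = 0,  b_5 = 22,  b_6 = 22,  b_7 = 15,  b_8 = 8,  b_9 = 23,  b_{10} = 2,  b_{11} = 25,  b_{12} = 27,  b_{13} = 23,  b_{14} = 21,  b_{15} = 15.
The sequence repeats with period 14.
(163 - 0) mod 14 = 9, so b_{163} = b_9 = 23.

23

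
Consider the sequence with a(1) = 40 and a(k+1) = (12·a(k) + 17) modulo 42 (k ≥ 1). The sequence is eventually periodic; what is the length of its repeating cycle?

6

a(1) = 40, a(2) = 35, a(3) = 17, a(4) = 11, a(5) = 23, a(6) = 41, a(7) = 5, a(8) = 35.
Since a(8) = a(2) = 35, the sequence is eventually periodic: after a pre-period of length 1 it cycles with period 6.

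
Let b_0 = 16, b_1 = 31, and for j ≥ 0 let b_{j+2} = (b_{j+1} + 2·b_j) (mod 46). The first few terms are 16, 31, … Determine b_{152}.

33

Computing terms: b_0 = 16,  b_1 = 31,  b_2 = 17,  b_3 = 33,  b_4 = 21,  b_5 = 41,  b_6 = 37,  b_7 = 27,  b_8 = 9,  b_9 = 17,  b_{10} = 35,  b_{11} = 23,  b_{12} = 1,  b_{13} = 1,  b_{14} = 3,  b_{15} = 5,  b_{16} = 11,  b_{17} = 21,  b_{18} = 43,  b_{19} = 39,  b_{20} = 33,  b_{21} = 19,  b_{22} = 39,  b_{23} = 31,  b_{24} = 17.
Since (b_{23}, b_{24}) = (b_1, b_2) = (31, 17) (two consecutive terms determine the rest), the sequence is eventually periodic: after a pre-period of length 1 it cycles with period 22.
For j ≥ 1, b_j depends only on (j - 1) mod 22. (152 - 1) mod 22 = 19, so b_{152} = b_{20} = 33.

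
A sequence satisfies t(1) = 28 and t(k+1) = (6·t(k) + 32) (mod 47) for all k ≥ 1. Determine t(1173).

We have t(1) = 28,  t(2) = 12,  t(3) = 10,  t(4) = 45,  t(5) = 20,  t(6) = 11,  t(7) = 4,  t(8) = 9,  t(9) = 39,  t(10) = 31,  t(11) = 30,  t(12) = 24,  t(13) = 35,  t(14) = 7,  t(15) = 27,  t(16) = 6,  t(17) = 21,  t(18) = 17,  t(19) = 40,  t(20) = 37,  t(21) = 19,  t(22) = 5,  t(23) = 15,  t(24) = 28.
The sequence repeats with period 23.
So t(1173) = t(1 + ((1173-1) mod 23)) = t(23) = 15.

15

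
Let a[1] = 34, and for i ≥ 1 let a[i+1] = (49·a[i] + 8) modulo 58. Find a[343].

10

We have a[1] = 34,  a[2] = 50,  a[3] = 22,  a[4] = 42,  a[5] = 36,  a[6] = 32,  a[7] = 10,  a[8] = 34.
The sequence repeats with period 7.
So a[343] = a[1 + ((343-1) mod 7)] = a[7] = 10.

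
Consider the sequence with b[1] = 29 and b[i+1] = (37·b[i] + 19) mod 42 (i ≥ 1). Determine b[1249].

29

b[1] = 29, b[2] = 0, b[3] = 19, b[4] = 8, b[5] = 21, b[6] = 40, b[7] = 29.
Since b[7] = b[1] = 29, the sequence is periodic with period 6.
(1249 - 1) mod 6 = 0, so b[1249] = b[1] = 29.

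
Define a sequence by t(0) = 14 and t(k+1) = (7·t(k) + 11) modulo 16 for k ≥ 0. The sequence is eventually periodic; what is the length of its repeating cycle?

Computing terms: t(0) = 14; t(1) = 13; t(2) = 6; t(3) = 5; t(4) = 14.
Since t(4) = t(0) = 14, the sequence is periodic with period 4.

4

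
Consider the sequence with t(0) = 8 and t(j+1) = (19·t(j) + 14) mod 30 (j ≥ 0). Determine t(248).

18

Listing terms: t(0) = 8,  t(1) = 16,  t(2) = 18,  t(3) = 26,  t(4) = 28,  t(5) = 6,  t(6) = 8.
The sequence repeats with period 6.
(248 - 0) mod 6 = 2, so t(248) = t(2) = 18.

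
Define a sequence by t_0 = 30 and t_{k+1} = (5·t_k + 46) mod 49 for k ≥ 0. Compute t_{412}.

t_0 = 30,  t_1 = 0,  t_2 = 46,  t_3 = 31,  t_4 = 5,  t_5 = 22,  t_6 = 9,  t_7 = 42,  t_8 = 11,  t_9 = 3,  t_{10} = 12,  t_{11} = 8,  t_{12} = 37,  t_{13} = 35,  t_{14} = 25,  t_{15} = 24,  t_{16} = 19,  t_{17} = 43,  t_{18} = 16,  t_{19} = 28,  t_{20} = 39,  t_{21} = 45,  t_{22} = 26,  t_{23} = 29,  t_{24} = 44,  t_{25} = 21,  t_{26} = 4,  t_{27} = 17,  t_{28} = 33,  t_{29} = 15,  t_{30} = 23,  t_{31} = 14,  t_{32} = 18,  t_{33} = 38,  t_{34} = 40,  t_{35} = 1,  t_{36} = 2,  t_{37} = 7,  t_{38} = 32,  t_{39} = 10,  t_{40} = 47,  t_{41} = 36,  t_{42} = 30.
The sequence repeats with period 42.
So t_{412} = t_{0 + ((412-0) mod 42)} = t_{34} = 40.

40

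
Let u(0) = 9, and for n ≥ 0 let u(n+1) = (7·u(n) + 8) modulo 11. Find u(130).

9

u(0) = 9,  u(1) = 5,  u(2) = 10,  u(3) = 1,  u(4) = 4,  u(5) = 3,  u(6) = 7,  u(7) = 2,  u(8) = 0,  u(9) = 8,  u(10) = 9.
The sequence repeats with period 10.
So u(130) = u(0 + ((130-0) mod 10)) = u(0) = 9.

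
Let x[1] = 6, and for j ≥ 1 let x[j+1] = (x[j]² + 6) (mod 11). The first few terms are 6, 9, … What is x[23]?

Listing terms: x[1] = 6, x[2] = 9, x[3] = 10, x[4] = 7, x[5] = 0, x[6] = 6.
Since x[6] = x[1] = 6, the sequence is periodic with period 5.
So x[23] = x[1 + ((23-1) mod 5)] = x[3] = 10.

10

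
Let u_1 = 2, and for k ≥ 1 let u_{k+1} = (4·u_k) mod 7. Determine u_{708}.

Listing terms: u_1 = 2, u_2 = 1, u_3 = 4, u_4 = 2.
The sequence repeats with period 3.
So u_{708} = u_{1 + ((708-1) mod 3)} = u_3 = 4.

4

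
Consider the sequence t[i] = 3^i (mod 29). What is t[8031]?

8

Computing terms: t[0] = 1,  t[1] = 3,  t[2] = 9,  t[3] = 27,  t[4] = 23,  t[5] = 11,  t[6] = 4,  t[7] = 12,  t[8] = 7,  t[9] = 21,  t[10] = 5,  t[11] = 15,  t[12] = 16,  t[13] = 19,  t[14] = 28,  t[15] = 26,  t[16] = 20,  t[17] = 2,  t[18] = 6,  t[19] = 18,  t[20] = 25,  t[21] = 17,  t[22] = 22,  t[23] = 8,  t[24] = 24,  t[25] = 14,  t[26] = 13,  t[27] = 10,  t[28] = 1.
The sequence repeats with period 28.
(8031 - 0) mod 28 = 23, so t[8031] = t[23] = 8.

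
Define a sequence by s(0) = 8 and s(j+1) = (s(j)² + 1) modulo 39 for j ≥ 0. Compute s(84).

Computing terms: s(0) = 8; s(1) = 26; s(2) = 14; s(3) = 2; s(4) = 5; s(5) = 26.
Since s(5) = s(1) = 26, the sequence is eventually periodic: after a pre-period of length 1 it cycles with period 4.
For j ≥ 1, s(j) depends only on (j - 1) mod 4. (84 - 1) mod 4 = 3, so s(84) = s(4) = 5.

5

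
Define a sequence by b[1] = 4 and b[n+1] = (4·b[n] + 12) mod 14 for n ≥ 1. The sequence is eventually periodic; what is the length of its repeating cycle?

3

b[1] = 4, b[2] = 0, b[3] = 12, b[4] = 4.
Since b[4] = b[1] = 4, the sequence is periodic with period 3.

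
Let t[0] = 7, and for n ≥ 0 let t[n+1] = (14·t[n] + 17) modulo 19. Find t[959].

16

Listing terms: t[0] = 7,  t[1] = 1,  t[2] = 12,  t[3] = 14,  t[4] = 4,  t[5] = 16,  t[6] = 13,  t[7] = 9,  t[8] = 10,  t[9] = 5,  t[10] = 11,  t[11] = 0,  t[12] = 17,  t[13] = 8,  t[14] = 15,  t[15] = 18,  t[16] = 3,  t[17] = 2,  t[18] = 7.
Since t[18] = t[0] = 7, the sequence is periodic with period 18.
So t[959] = t[0 + ((959-0) mod 18)] = t[5] = 16.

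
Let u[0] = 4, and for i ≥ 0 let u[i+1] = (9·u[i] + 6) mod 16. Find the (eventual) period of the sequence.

8

u[0] = 4; u[1] = 10; u[2] = 0; u[3] = 6; u[4] = 12; u[5] = 2; u[6] = 8; u[7] = 14; u[8] = 4.
The sequence repeats with period 8.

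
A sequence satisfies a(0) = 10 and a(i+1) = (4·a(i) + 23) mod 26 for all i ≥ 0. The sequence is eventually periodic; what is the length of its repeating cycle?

Computing terms: a(0) = 10,  a(1) = 11,  a(2) = 15,  a(3) = 5,  a(4) = 17,  a(5) = 13,  a(6) = 23,  a(7) = 11.
Since a(7) = a(1) = 11, the sequence is eventually periodic: after a pre-period of length 1 it cycles with period 6.

6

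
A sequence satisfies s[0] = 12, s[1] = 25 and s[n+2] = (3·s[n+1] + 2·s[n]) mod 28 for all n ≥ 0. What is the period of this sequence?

s[0] = 12, s[1] = 25, s[2] = 15, s[3] = 11, s[4] = 7, s[5] = 15, s[6] = 3, s[7] = 11, s[8] = 11, s[9] = 27, s[10] = 19, s[11] = 27, s[12] = 7, s[13] = 19, s[14] = 15, s[15] = 27, s[16] = 27, s[17] = 23, s[18] = 11, s[19] = 23, s[20] = 7, s[21] = 11, s[22] = 19, s[23] = 23, s[24] = 23, s[25] = 3, s[26] = 27, s[27] = 3, s[28] = 7, s[29] = 27, s[30] = 11, s[31] = 3, s[32] = 3, s[33] = 15, s[34] = 23, s[35] = 15, s[36] = 7, s[37] = 23, s[38] = 27, s[39] = 15, s[40] = 15, s[41] = 19, s[42] = 3, s[43] = 19, s[44] = 7, s[45] = 3, s[46] = 23, s[47] = 19, s[48] = 19, s[49] = 11, s[50] = 15, s[51] = 11.
Since (s[50], s[51]) = (s[2], s[3]) = (15, 11) (two consecutive terms determine the rest), the sequence is eventually periodic: after a pre-period of length 2 it cycles with period 48.

48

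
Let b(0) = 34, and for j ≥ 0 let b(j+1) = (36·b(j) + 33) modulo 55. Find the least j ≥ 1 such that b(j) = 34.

5

Listing terms: b(0) = 34; b(1) = 47; b(2) = 20; b(3) = 38; b(4) = 26; b(5) = 34.
Since b(5) = b(0) = 34, the sequence is periodic with period 5.
The value 34 next appears (with j ≥ 1) at b(5).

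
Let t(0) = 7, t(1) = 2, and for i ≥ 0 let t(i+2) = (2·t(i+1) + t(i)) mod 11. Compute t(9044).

3

Listing terms: t(0) = 7,  t(1) = 2,  t(2) = 0,  t(3) = 2,  t(4) = 4,  t(5) = 10,  t(6) = 2,  t(7) = 3,  t(8) = 8,  t(9) = 8,  t(10) = 2,  t(11) = 1,  t(12) = 4,  t(13) = 9,  t(14) = 0,  t(15) = 9,  t(16) = 7,  t(17) = 1,  t(18) = 9,  t(19) = 8,  t(20) = 3,  t(21) = 3,  t(22) = 9,  t(23) = 10,  t(24) = 7,  t(25) = 2.
Since (t(24), t(25)) = (t(0), t(1)) = (7, 2) (two consecutive terms determine the rest), the sequence is periodic with period 24.
(9044 - 0) mod 24 = 20, so t(9044) = t(20) = 3.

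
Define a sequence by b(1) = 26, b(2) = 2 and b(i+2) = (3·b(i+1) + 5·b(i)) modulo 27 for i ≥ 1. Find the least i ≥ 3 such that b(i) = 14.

22

We have b(1) = 26,  b(2) = 2,  b(3) = 1,  b(4) = 13,  b(5) = 17,  b(6) = 8,  b(7) = 1,  b(8) = 16,  b(9) = 26,  b(10) = 23,  b(11) = 10,  b(12) = 10,  b(13) = 26,  b(14) = 20,  b(15) = 1,  b(16) = 22,  b(17) = 17,  b(18) = 26,  b(19) = 1,  b(20) = 25,  b(21) = 26,  b(22) = 14,  b(23) = 10,  b(24) = 19,  b(25) = 26,  b(26) = 11,  b(27) = 1,  b(28) = 4,  b(29) = 17,  b(30) = 17,  b(31) = 1,  b(32) = 7,  b(33) = 26,  b(34) = 5,  b(35) = 10,  b(36) = 1,  b(37) = 26,  b(38) = 2.
The sequence repeats with period 36.
The value 14 first appears (with i ≥ 3) at b(22).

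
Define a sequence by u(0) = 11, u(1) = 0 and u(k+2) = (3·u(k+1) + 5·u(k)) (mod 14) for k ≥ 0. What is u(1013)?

13

Computing terms: u(0) = 11, u(1) = 0, u(2) = 13, u(3) = 11, u(4) = 0.
Since (u(3), u(4)) = (u(0), u(1)) = (11, 0) (two consecutive terms determine the rest), the sequence is periodic with period 3.
(1013 - 0) mod 3 = 2, so u(1013) = u(2) = 13.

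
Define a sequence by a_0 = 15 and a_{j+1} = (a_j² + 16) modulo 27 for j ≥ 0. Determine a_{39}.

a_0 = 15, a_1 = 25, a_2 = 20, a_3 = 11, a_4 = 2, a_5 = 20.
Since a_5 = a_2 = 20, the sequence is eventually periodic: after a pre-period of length 2 it cycles with period 3.
For j ≥ 2, a_j depends only on (j - 2) mod 3. (39 - 2) mod 3 = 1, so a_{39} = a_3 = 11.

11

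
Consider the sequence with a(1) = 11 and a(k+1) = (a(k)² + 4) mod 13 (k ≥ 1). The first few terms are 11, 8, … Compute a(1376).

5

Computing terms: a(1) = 11, a(2) = 8, a(3) = 3, a(4) = 0, a(5) = 4, a(6) = 7, a(7) = 1, a(8) = 5, a(9) = 3.
Since a(9) = a(3) = 3, the sequence is eventually periodic: after a pre-period of length 2 it cycles with period 6.
For k ≥ 3, a(k) depends only on (k - 3) mod 6. (1376 - 3) mod 6 = 5, so a(1376) = a(8) = 5.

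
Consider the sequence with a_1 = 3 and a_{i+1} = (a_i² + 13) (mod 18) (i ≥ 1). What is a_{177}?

a_1 = 3; a_2 = 4; a_3 = 11; a_4 = 8; a_5 = 5; a_6 = 2; a_7 = 17; a_8 = 14; a_9 = 11.
Since a_9 = a_3 = 11, the sequence is eventually periodic: after a pre-period of length 2 it cycles with period 6.
For i ≥ 3, a_i depends only on (i - 3) mod 6. (177 - 3) mod 6 = 0, so a_{177} = a_3 = 11.

11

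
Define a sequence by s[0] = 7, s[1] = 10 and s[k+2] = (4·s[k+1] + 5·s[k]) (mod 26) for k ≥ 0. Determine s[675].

12

Listing terms: s[0] = 7, s[1] = 10, s[2] = 23, s[3] = 12, s[4] = 7, s[5] = 10.
Since (s[4], s[5]) = (s[0], s[1]) = (7, 10) (two consecutive terms determine the rest), the sequence is periodic with period 4.
(675 - 0) mod 4 = 3, so s[675] = s[3] = 12.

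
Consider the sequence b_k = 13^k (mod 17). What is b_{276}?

Listing terms: b_1 = 13,  b_2 = 16,  b_3 = 4,  b_4 = 1,  b_5 = 13.
Since b_5 = b_1 = 13, the sequence is periodic with period 4.
So b_{276} = b_{1 + ((276-1) mod 4)} = b_4 = 1.

1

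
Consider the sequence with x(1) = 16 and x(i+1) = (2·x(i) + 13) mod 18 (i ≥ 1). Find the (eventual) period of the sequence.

6

Listing terms: x(1) = 16, x(2) = 9, x(3) = 13, x(4) = 3, x(5) = 1, x(6) = 15, x(7) = 7, x(8) = 9.
Since x(8) = x(2) = 9, the sequence is eventually periodic: after a pre-period of length 1 it cycles with period 6.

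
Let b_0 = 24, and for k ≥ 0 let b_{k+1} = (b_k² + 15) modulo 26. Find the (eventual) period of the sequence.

4

We have b_0 = 24; b_1 = 19; b_2 = 12; b_3 = 3; b_4 = 24.
The sequence repeats with period 4.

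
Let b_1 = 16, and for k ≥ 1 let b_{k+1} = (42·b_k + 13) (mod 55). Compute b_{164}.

Listing terms: b_1 = 16,  b_2 = 25,  b_3 = 18,  b_4 = 54,  b_5 = 26,  b_6 = 5,  b_7 = 3,  b_8 = 29,  b_9 = 21,  b_{10} = 15,  b_{11} = 38,  b_{12} = 14,  b_{13} = 51,  b_{14} = 10,  b_{15} = 48,  b_{16} = 49,  b_{17} = 36,  b_{18} = 40,  b_{19} = 43,  b_{20} = 4,  b_{21} = 16.
Since b_{21} = b_1 = 16, the sequence is periodic with period 20.
So b_{164} = b_{1 + ((164-1) mod 20)} = b_4 = 54.

54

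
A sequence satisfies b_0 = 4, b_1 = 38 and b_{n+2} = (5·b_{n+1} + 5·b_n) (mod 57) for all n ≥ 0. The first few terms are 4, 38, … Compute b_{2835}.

7

Computing terms: b_0 = 4,  b_1 = 38,  b_2 = 39,  b_3 = 43,  b_4 = 11,  b_5 = 42,  b_6 = 37,  b_7 = 53,  b_8 = 51,  b_9 = 7,  b_{10} = 5,  b_{11} = 3,  b_{12} = 40,  b_{13} = 44,  b_{14} = 21,  b_{15} = 40,  b_{16} = 20,  b_{17} = 15,  b_{18} = 4,  b_{19} = 38.
Since (b_{18}, b_{19}) = (b_0, b_1) = (4, 38) (two consecutive terms determine the rest), the sequence is periodic with period 18.
(2835 - 0) mod 18 = 9, so b_{2835} = b_9 = 7.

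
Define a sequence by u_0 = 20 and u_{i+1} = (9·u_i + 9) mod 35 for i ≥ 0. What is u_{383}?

9

u_0 = 20, u_1 = 14, u_2 = 30, u_3 = 34, u_4 = 0, u_5 = 9, u_6 = 20.
Since u_6 = u_0 = 20, the sequence is periodic with period 6.
(383 - 0) mod 6 = 5, so u_{383} = u_5 = 9.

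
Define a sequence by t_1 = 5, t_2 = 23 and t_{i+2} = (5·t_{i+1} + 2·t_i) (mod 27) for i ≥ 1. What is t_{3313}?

5

Listing terms: t_1 = 5,  t_2 = 23,  t_3 = 17,  t_4 = 23,  t_5 = 14,  t_6 = 8,  t_7 = 14,  t_8 = 5,  t_9 = 26,  t_{10} = 5,  t_{11} = 23.
The sequence repeats with period 9.
So t_{3313} = t_{1 + ((3313-1) mod 9)} = t_1 = 5.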